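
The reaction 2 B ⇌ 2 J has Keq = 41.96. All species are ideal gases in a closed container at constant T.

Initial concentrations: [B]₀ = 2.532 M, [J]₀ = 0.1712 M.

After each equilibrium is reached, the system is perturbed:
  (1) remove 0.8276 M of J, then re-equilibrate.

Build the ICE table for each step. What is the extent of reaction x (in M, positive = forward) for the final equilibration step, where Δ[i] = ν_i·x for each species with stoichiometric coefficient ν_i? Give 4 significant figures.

x = 0.05534 M

Q₀ = 0.004572 vs Keq = 41.96 ⇒ Q<K, forward
Step 1:
                    B           J
  Initial       2.532      0.1712
  Change        -2.17        2.17
  Equil        0.3615       2.342
  solve Keq expr → x = 1.085; check Q = 41.96
Then remove 0.8276 M of J.
Step 2:
                    B           J
  Initial      0.3615       1.514
  Change      -0.1107      0.1107
  Equil        0.2508       1.625
  solve Keq expr → x = 0.05534; check Q = 41.96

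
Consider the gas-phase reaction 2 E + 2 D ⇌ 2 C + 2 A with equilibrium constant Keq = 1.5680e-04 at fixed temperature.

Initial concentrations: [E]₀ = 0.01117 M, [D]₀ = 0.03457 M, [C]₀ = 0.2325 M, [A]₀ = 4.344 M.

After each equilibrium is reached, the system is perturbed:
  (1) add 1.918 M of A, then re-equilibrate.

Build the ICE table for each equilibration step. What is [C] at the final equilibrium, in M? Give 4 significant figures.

Q₀ = 6.8410e+06 vs Keq = 1.5680e-04 ⇒ Q>K, reverse
Step 1:
                  E         D         C         A
  Initial   0.01117   0.03457    0.2325     4.344
  Change     0.2323    0.2323   -0.2323   -0.2323
  Equil      0.2435    0.2669 1.9788e-04     4.112
  solve Keq expr → x = -0.1162; check Q = 1.5680e-04
Then add 1.918 M of A.
Step 2:
                  E         D         C         A
  Initial    0.2435    0.2669 1.9788e-04      6.03
  Change  6.2876e-05 6.2876e-05 -6.2876e-05 -6.2876e-05
  Equil      0.2435    0.2669 1.3500e-04      6.03
  solve Keq expr → x = -3.1438e-05; check Q = 1.5680e-04

[C]_eq = 1.3500e-04 M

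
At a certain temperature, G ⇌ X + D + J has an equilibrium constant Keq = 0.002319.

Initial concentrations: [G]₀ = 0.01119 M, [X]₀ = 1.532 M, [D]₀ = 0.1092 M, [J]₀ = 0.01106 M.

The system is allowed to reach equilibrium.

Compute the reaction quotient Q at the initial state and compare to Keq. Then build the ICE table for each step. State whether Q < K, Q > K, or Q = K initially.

Q₀ = 0.1654 vs Keq = 0.002319 ⇒ Q>K, reverse
Step 1:
                  G         X         D         J
  init      0.01119     1.532    0.1092   0.01106
  Δ         0.01072  -0.01072  -0.01072  -0.01072
  eq        0.02191     1.521   0.09848 3.3916e-04
  solve Keq expr → x = -0.01072; check Q = 0.002319

Q₀ = 0.1654; Q > K (proceeds reverse)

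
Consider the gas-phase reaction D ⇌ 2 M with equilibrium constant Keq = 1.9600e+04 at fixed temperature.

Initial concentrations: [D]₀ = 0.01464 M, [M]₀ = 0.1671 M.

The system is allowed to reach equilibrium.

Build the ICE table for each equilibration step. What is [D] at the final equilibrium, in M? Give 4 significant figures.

[D]_eq = 1.9675e-06 M

Q₀ = 1.907 vs Keq = 1.9600e+04 ⇒ Q<K, forward
Step 1:
                   D          M
  I          0.01464     0.1671
  C         -0.01464    0.02928
  E       1.9675e-06     0.1964
  solve Keq expr → x = 0.01464; check Q = 1.9600e+04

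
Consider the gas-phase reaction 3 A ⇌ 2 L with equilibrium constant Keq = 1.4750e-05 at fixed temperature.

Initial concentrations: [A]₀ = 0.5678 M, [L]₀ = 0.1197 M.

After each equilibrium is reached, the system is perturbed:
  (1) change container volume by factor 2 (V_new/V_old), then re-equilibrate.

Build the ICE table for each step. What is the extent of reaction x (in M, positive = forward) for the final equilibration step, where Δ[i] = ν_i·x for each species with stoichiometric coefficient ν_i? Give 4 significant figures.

x = -1.7940e-04 M

Q₀ = 0.07827 vs Keq = 1.4750e-05 ⇒ Q>K, reverse
Step 1:
                    A           L
  Initial      0.5678      0.1197
  Change       0.1759     -0.1172
  Equil        0.7437    0.002463
  solve Keq expr → x = -0.05862; check Q = 1.4750e-05
Then change container volume by factor 2 (V_new/V_old).
Step 2:
                    A           L
  Initial      0.3718    0.001231
  Change   5.3820e-04 -3.5880e-04
  Equil        0.3724  8.7267e-04
  solve Keq expr → x = -1.7940e-04; check Q = 1.4750e-05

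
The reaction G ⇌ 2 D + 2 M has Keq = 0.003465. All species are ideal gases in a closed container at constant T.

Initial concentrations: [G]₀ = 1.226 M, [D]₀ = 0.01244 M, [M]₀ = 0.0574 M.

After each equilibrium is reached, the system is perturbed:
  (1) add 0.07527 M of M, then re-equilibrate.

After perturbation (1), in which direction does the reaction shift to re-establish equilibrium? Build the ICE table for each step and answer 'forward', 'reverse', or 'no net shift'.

Q₀ = 4.1589e-07 vs Keq = 0.003465 ⇒ Q<K, forward
Step 1:
                  G         D         M
  I           1.226   0.01244    0.0574
  C         -0.1078    0.2156    0.2156
  E           1.118     0.228     0.273
  solve Keq expr → x = 0.1078; check Q = 0.003465
Then add 0.07527 M of M.
Step 2:
                  G         D         M
  I           1.118     0.228    0.3483
  C         0.01534  -0.03068  -0.03068
  E           1.134    0.1973    0.3176
  solve Keq expr → x = -0.01534; check Q = 0.003465

Direction: reverse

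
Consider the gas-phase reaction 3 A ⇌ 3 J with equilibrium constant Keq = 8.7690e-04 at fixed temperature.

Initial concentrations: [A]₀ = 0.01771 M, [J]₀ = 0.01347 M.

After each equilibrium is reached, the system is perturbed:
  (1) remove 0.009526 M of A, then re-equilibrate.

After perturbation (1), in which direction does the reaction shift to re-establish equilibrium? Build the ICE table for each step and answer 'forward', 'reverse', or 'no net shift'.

Direction: reverse

Q₀ = 0.44 vs Keq = 8.7690e-04 ⇒ Q>K, reverse
Step 1:
                  A         J
  Initial   0.01771   0.01347
  Change    0.01075  -0.01075
  Equil     0.02846  0.002724
  solve Keq expr → x = -0.003582; check Q = 8.7690e-04
Then remove 0.009526 M of A.
Step 2:
                  A         J
  Initial   0.01893  0.002724
  Change  8.3214e-04 -8.3214e-04
  Equil     0.01976  0.001892
  solve Keq expr → x = -2.7738e-04; check Q = 8.7690e-04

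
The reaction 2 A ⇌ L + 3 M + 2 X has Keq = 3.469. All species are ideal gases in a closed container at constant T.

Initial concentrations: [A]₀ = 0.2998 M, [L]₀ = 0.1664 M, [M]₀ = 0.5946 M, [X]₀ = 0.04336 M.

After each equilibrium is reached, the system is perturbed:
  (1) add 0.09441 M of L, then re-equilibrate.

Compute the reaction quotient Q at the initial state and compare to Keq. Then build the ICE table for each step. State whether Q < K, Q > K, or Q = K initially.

Q₀ = 7.3172e-04; Q < K (proceeds forward)

Q₀ = 7.3172e-04 vs Keq = 3.469 ⇒ Q<K, forward
Step 1:
                    A           L           M           X
  init         0.2998      0.1664      0.5946     0.04336
  Δ           -0.2293      0.1146      0.3439      0.2293
  eq          0.07054       0.281      0.9385      0.2726
  solve Keq expr → x = 0.1146; check Q = 3.469
Then add 0.09441 M of L.
Step 2:
                    A           L           M           X
  init        0.07054      0.3754      0.9385      0.2726
  Δ          0.007134   -0.003567     -0.0107   -0.007134
  eq          0.07768      0.3719      0.9278      0.2655
  solve Keq expr → x = -0.003567; check Q = 3.469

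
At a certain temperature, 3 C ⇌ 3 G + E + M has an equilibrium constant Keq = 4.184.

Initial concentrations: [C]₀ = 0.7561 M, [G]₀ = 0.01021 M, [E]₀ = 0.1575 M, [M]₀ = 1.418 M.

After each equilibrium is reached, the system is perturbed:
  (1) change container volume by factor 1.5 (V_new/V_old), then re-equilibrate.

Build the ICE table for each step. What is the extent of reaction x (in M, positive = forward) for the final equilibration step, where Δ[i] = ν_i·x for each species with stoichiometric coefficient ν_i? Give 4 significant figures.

x = 0.009143 M

Q₀ = 5.4992e-07 vs Keq = 4.184 ⇒ Q<K, forward
Step 1:
                    C           G           E           M
  I            0.7561     0.01021      0.1575       1.418
  C           -0.5016      0.5016      0.1672      0.1672
  E            0.2545      0.5118      0.3247       1.585
  solve Keq expr → x = 0.1672; check Q = 4.184
Then change container volume by factor 1.5 (V_new/V_old).
Step 2:
                    C           G           E           M
  I            0.1697      0.3412      0.2165       1.057
  C          -0.02743     0.02743    0.009143    0.009143
  E            0.1423      0.3686      0.2256       1.066
  solve Keq expr → x = 0.009143; check Q = 4.184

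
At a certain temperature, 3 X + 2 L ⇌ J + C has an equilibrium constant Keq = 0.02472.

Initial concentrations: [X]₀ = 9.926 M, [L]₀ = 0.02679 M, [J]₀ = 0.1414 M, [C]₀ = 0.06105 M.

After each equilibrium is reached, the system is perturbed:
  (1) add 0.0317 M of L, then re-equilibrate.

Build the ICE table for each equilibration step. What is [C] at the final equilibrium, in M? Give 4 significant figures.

Q₀ = 0.0123 vs Keq = 0.02472 ⇒ Q<K, forward
Step 1:
                  X         L         J         C
  I           9.926   0.02679    0.1414   0.06105
  C        -0.01062  -0.00708   0.00354   0.00354
  E           9.915   0.01971    0.1449   0.06459
  solve Keq expr → x = 0.00354; check Q = 0.02472
Then add 0.0317 M of L.
Step 2:
                  X         L         J         C
  I           9.915   0.05141    0.1449   0.06459
  C        -0.04267  -0.02845   0.01422   0.01422
  E           9.873   0.02296    0.1592   0.07881
  solve Keq expr → x = 0.01422; check Q = 0.02472

[C]_eq = 0.07881 M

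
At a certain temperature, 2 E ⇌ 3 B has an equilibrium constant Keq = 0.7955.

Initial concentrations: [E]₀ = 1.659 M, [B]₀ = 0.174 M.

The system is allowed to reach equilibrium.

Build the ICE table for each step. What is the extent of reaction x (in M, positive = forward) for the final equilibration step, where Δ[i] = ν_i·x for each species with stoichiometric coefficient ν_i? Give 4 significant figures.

Q₀ = 0.001914 vs Keq = 0.7955 ⇒ Q<K, forward
Step 1:
                    E           B
  init          1.659       0.174
  Δ            -0.547      0.8205
  eq            1.112      0.9945
  solve Keq expr → x = 0.2735; check Q = 0.7955

x = 0.2735 M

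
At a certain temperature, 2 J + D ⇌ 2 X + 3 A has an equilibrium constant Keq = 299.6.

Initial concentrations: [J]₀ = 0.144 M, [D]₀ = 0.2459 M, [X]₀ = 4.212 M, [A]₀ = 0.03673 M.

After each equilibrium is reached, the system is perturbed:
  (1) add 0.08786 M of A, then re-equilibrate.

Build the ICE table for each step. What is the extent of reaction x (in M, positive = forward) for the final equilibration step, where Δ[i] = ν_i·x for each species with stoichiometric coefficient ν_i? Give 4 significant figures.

Q₀ = 0.1724 vs Keq = 299.6 ⇒ Q<K, forward
Step 1:
                   J          D          X          A
  Initial      0.144     0.2459      4.212    0.03673
  Change    -0.09912   -0.04956    0.09912     0.1487
  Equil      0.04488     0.1963      4.311     0.1854
  solve Keq expr → x = 0.04956; check Q = 299.6
Then add 0.08786 M of A.
Step 2:
                   J          D          X          A
  Initial    0.04488     0.1963      4.311     0.2733
  Change     0.02036    0.01018   -0.02036   -0.03054
  Equil      0.06524     0.2065      4.291     0.2427
  solve Keq expr → x = -0.01018; check Q = 299.6

x = -0.01018 M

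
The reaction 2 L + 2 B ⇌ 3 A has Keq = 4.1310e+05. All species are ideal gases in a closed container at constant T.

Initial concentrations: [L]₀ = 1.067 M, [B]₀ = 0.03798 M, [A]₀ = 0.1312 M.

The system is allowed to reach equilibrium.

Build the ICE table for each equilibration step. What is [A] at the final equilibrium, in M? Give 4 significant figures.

Q₀ = 1.375 vs Keq = 4.1310e+05 ⇒ Q<K, forward
Step 1:
                   L          B          A
  init         1.067    0.03798     0.1312
  Δ         -0.03786   -0.03786    0.05679
  eq           1.029 1.2322e-04      0.188
  solve Keq expr → x = 0.01893; check Q = 4.1310e+05

[A]_eq = 0.188 M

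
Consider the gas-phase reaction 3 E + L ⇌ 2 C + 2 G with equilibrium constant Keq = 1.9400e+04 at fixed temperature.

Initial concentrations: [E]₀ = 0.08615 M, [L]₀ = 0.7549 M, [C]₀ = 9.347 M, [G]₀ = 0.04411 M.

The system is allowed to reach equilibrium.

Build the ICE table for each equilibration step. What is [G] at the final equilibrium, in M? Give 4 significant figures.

[G]_eq = 0.07904 M

Q₀ = 352.2 vs Keq = 1.9400e+04 ⇒ Q<K, forward
Step 1:
                   E          L          C          G
  Initial    0.08615     0.7549      9.347    0.04411
  Change     -0.0524   -0.01747    0.03493    0.03493
  Equil      0.03375     0.7374      9.382    0.07904
  solve Keq expr → x = 0.01747; check Q = 1.9400e+04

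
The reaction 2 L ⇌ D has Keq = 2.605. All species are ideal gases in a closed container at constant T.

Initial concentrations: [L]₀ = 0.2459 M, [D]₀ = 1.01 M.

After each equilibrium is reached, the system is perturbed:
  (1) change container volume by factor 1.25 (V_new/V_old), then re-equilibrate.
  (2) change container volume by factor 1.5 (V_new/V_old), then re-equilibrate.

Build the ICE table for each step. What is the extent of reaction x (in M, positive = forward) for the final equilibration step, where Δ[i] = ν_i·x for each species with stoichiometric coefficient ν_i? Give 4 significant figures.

x = -0.03034 M

Q₀ = 16.7 vs Keq = 2.605 ⇒ Q>K, reverse
Step 1:
                    L           D
  Initial      0.2459        1.01
  Change       0.3246     -0.1623
  Equil        0.5705      0.8477
  solve Keq expr → x = -0.1623; check Q = 2.605
Then change container volume by factor 1.25 (V_new/V_old).
Step 2:
                    L           D
  Initial      0.4564      0.6782
  Change      0.04528    -0.02264
  Equil        0.5016      0.6555
  solve Keq expr → x = -0.02264; check Q = 2.605
Then change container volume by factor 1.5 (V_new/V_old).
Step 3:
                    L           D
  Initial      0.3344       0.437
  Change      0.06069    -0.03034
  Equil        0.3951      0.4067
  solve Keq expr → x = -0.03034; check Q = 2.605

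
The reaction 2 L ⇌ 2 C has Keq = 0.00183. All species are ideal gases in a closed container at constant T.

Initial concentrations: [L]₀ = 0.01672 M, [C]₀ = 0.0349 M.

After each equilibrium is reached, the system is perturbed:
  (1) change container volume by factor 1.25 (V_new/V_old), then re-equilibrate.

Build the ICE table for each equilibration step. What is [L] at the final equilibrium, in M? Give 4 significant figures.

Q₀ = 4.357 vs Keq = 0.00183 ⇒ Q>K, reverse
Step 1:
                    L           C
  I           0.01672      0.0349
  C           0.03278    -0.03278
  E            0.0495    0.002118
  solve Keq expr → x = -0.01639; check Q = 0.00183
Then change container volume by factor 1.25 (V_new/V_old).
Step 2:
                    L           C
  I            0.0396    0.001694
  C                 0           0
  E            0.0396    0.001694
  solve Keq expr → x = 0; check Q = 0.00183

[L]_eq = 0.0396 M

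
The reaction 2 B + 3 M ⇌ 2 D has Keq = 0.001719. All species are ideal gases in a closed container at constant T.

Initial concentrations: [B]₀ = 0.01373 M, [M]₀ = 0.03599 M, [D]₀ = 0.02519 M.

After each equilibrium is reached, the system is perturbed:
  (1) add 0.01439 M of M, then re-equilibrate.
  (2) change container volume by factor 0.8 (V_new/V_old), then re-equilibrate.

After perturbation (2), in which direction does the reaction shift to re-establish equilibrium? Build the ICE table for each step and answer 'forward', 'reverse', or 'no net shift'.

Q₀ = 7.2205e+04 vs Keq = 0.001719 ⇒ Q>K, reverse
Step 1:
                    B           M           D
  Initial     0.01373     0.03599     0.02519
  Change      0.02516     0.03774    -0.02516
  Equil       0.03889     0.07373  3.2277e-05
  solve Keq expr → x = -0.01258; check Q = 0.001719
Then add 0.01439 M of M.
Step 2:
                    B           M           D
  Initial     0.03889     0.08812  3.2277e-05
  Change  -9.8754e-06 -1.4813e-05  9.8754e-06
  Equil       0.03888      0.0881  4.2152e-05
  solve Keq expr → x = 4.9377e-06; check Q = 0.001719
Then change container volume by factor 0.8 (V_new/V_old).
Step 3:
                    B           M           D
  Initial      0.0486      0.1101  5.2690e-05
  Change  -2.0883e-05 -3.1325e-05  2.0883e-05
  Equil       0.04858      0.1101  7.3573e-05
  solve Keq expr → x = 1.0442e-05; check Q = 0.001719

Direction: forward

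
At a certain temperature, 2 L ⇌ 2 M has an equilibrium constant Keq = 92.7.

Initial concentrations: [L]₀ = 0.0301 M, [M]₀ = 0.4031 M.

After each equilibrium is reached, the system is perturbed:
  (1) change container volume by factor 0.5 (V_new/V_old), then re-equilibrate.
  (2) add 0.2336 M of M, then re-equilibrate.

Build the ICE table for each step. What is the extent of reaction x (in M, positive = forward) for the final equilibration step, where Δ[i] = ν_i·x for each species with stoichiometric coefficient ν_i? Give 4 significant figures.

x = -0.01099 M

Q₀ = 179.3 vs Keq = 92.7 ⇒ Q>K, reverse
Step 1:
                   L          M
  I           0.0301     0.4031
  C          0.01066   -0.01066
  E          0.04076     0.3924
  solve Keq expr → x = -0.00533; check Q = 92.7
Then change container volume by factor 0.5 (V_new/V_old).
Step 2:
                   L          M
  I          0.08152     0.7849
  C                0          0
  E          0.08152     0.7849
  solve Keq expr → x = 0; check Q = 92.7
Then add 0.2336 M of M.
Step 3:
                   L          M
  I          0.08152      1.018
  C          0.02198   -0.02198
  E           0.1035     0.9965
  solve Keq expr → x = -0.01099; check Q = 92.7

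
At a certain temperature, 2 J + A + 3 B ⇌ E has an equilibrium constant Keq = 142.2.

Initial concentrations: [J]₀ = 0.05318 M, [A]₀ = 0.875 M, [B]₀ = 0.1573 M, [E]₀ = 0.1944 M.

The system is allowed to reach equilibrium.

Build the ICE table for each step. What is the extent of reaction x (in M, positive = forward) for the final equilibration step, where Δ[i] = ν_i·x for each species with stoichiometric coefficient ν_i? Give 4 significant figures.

x = -0.05779 M

Q₀ = 2.0184e+04 vs Keq = 142.2 ⇒ Q>K, reverse
Step 1:
                   J          A          B          E
  init       0.05318      0.875     0.1573     0.1944
  Δ           0.1156    0.05779     0.1734   -0.05779
  eq          0.1688     0.9328     0.3307     0.1366
  solve Keq expr → x = -0.05779; check Q = 142.2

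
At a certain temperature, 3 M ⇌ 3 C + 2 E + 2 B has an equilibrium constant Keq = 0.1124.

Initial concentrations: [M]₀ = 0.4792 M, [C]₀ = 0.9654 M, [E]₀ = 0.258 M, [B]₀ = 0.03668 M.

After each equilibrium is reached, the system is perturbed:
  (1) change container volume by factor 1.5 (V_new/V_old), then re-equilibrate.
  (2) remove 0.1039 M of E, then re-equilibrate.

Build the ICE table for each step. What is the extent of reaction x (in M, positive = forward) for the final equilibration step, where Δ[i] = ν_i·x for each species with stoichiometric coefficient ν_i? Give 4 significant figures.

x = 0.007968 M

Q₀ = 7.3227e-04 vs Keq = 0.1124 ⇒ Q<K, forward
Step 1:
                  M         C         E         B
  init       0.4792    0.9654     0.258   0.03668
  Δ         -0.1575    0.1575     0.105     0.105
  eq         0.3217     1.123     0.363    0.1417
  solve Keq expr → x = 0.05249; check Q = 0.1124
Then change container volume by factor 1.5 (V_new/V_old).
Step 2:
                  M         C         E         B
  init       0.2145    0.7486     0.242   0.09444
  Δ        -0.04378   0.04378   0.02919   0.02919
  eq         0.1707    0.7924    0.2712    0.1236
  solve Keq expr → x = 0.01459; check Q = 0.1124
Then remove 0.1039 M of E.
Step 3:
                  M         C         E         B
  init       0.1707    0.7924    0.1673    0.1236
  Δ         -0.0239    0.0239   0.01594   0.01594
  eq         0.1468    0.8163    0.1832    0.1396
  solve Keq expr → x = 0.007968; check Q = 0.1124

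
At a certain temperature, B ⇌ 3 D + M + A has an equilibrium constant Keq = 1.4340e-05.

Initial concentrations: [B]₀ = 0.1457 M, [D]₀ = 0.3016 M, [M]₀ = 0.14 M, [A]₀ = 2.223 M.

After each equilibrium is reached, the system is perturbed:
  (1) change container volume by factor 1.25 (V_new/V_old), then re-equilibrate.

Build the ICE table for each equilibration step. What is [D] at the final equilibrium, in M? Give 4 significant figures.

[D]_eq = 0.0332 M

Q₀ = 0.0586 vs Keq = 1.4340e-05 ⇒ Q>K, reverse
Step 1:
                  B         D         M         A
  I          0.1457    0.3016      0.14     2.223
  C         0.08999     -0.27  -0.08999  -0.08999
  E          0.2357   0.03164   0.05001     2.133
  solve Keq expr → x = -0.08999; check Q = 1.4340e-05
Then change container volume by factor 1.25 (V_new/V_old).
Step 2:
                  B         D         M         A
  I          0.1885   0.02531   0.04001     1.706
  C       -0.002628  0.007884  0.002628  0.002628
  E          0.1859    0.0332   0.04264     1.709
  solve Keq expr → x = 0.002628; check Q = 1.4340e-05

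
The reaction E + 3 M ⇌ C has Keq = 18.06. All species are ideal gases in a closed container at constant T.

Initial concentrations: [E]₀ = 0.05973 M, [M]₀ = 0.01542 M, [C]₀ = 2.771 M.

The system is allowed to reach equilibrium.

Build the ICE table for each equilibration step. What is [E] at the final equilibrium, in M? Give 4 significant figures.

[E]_eq = 0.3101 M

Q₀ = 1.2653e+07 vs Keq = 18.06 ⇒ Q>K, reverse
Step 1:
                    E           M           C
  I           0.05973     0.01542       2.771
  C            0.2503       0.751     -0.2503
  E            0.3101      0.7664       2.521
  solve Keq expr → x = -0.2503; check Q = 18.06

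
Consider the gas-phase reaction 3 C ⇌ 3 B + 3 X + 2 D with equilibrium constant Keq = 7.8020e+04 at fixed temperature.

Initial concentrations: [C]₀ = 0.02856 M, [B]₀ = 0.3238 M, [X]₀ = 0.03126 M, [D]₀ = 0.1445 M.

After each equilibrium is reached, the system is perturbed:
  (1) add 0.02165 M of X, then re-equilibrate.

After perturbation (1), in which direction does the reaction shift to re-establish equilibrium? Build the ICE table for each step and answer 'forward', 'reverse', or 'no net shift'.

Direction: reverse

Q₀ = 9.2952e-04 vs Keq = 7.8020e+04 ⇒ Q<K, forward
Step 1:
                    C           B           X           D
  Initial     0.02856      0.3238     0.03126      0.1445
  Change     -0.02841     0.02841     0.02841     0.01894
  Equil    1.4704e-04      0.3522     0.05967      0.1634
  solve Keq expr → x = 0.009471; check Q = 7.8020e+04
Then add 0.02165 M of X.
Step 2:
                    C           B           X           D
  Initial  1.4704e-04      0.3522     0.08132      0.1634
  Change   5.3156e-05 -5.3156e-05 -5.3156e-05 -3.5437e-05
  Equil    2.0019e-04      0.3522     0.08127      0.1634
  solve Keq expr → x = -1.7719e-05; check Q = 7.8020e+04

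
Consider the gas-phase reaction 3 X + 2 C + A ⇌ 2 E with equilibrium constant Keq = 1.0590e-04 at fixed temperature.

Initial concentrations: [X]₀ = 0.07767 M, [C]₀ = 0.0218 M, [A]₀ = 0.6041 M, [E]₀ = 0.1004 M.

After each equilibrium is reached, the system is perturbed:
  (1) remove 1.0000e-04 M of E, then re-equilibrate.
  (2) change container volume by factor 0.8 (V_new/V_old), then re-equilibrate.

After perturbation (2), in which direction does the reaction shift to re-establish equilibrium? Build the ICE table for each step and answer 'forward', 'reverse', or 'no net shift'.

Q₀ = 7.4935e+04 vs Keq = 1.0590e-04 ⇒ Q>K, reverse
Step 1:
                    X           C           A           E
  I           0.07767      0.0218      0.6041      0.1004
  C            0.1504      0.1003     0.05014     -0.1003
  E            0.2281      0.1221      0.6542  1.1071e-04
  solve Keq expr → x = -0.05014; check Q = 1.0590e-04
Then remove 1.0000e-04 M of E.
Step 2:
                    X           C           A           E
  I            0.2281      0.1221      0.6542  1.0712e-05
  C       -1.4969e-04 -9.9796e-05 -4.9898e-05  9.9796e-05
  E             0.228       0.122      0.6542  1.1051e-04
  solve Keq expr → x = 4.9898e-05; check Q = 1.0590e-04
Then change container volume by factor 0.8 (V_new/V_old).
Step 3:
                    X           C           A           E
  I            0.2849      0.1525      0.8177  1.3814e-04
  C       -1.1618e-04 -7.7455e-05 -3.8727e-05  7.7455e-05
  E            0.2848      0.1524      0.8177  2.1559e-04
  solve Keq expr → x = 3.8727e-05; check Q = 1.0590e-04

Direction: forward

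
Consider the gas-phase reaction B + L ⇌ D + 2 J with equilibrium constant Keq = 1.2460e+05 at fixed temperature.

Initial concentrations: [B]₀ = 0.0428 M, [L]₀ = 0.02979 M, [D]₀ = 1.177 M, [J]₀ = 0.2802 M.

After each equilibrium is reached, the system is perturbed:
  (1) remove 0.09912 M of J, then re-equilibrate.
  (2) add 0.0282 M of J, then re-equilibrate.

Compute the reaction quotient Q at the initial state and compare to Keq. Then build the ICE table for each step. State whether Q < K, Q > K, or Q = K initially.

Q₀ = 72.48; Q < K (proceeds forward)

Q₀ = 72.48 vs Keq = 1.2460e+05 ⇒ Q<K, forward
Step 1:
                    B           L           D           J
  Initial      0.0428     0.02979       1.177      0.2802
  Change      -0.0297     -0.0297      0.0297     0.05941
  Equil        0.0131  8.5296e-05       1.207      0.3396
  solve Keq expr → x = 0.0297; check Q = 1.2460e+05
Then remove 0.09912 M of J.
Step 2:
                    B           L           D           J
  Initial      0.0131  8.5296e-05       1.207      0.2405
  Change  -4.2353e-05 -4.2353e-05  4.2353e-05  8.4706e-05
  Equil       0.01305  4.2943e-05       1.207      0.2406
  solve Keq expr → x = 4.2353e-05; check Q = 1.2460e+05
Then add 0.0282 M of J.
Step 3:
                    B           L           D           J
  Initial     0.01305  4.2943e-05       1.207      0.2688
  Change   1.0605e-05  1.0605e-05 -1.0605e-05 -2.1210e-05
  Equil       0.01306  5.3548e-05       1.207      0.2688
  solve Keq expr → x = -1.0605e-05; check Q = 1.2460e+05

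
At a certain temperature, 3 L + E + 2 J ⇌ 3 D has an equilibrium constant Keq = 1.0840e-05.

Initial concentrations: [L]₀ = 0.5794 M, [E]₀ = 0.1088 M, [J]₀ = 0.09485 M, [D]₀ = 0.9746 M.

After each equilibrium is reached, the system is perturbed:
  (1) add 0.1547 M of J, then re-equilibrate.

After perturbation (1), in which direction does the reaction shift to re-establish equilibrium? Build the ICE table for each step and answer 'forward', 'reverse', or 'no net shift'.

Direction: forward

Q₀ = 4862 vs Keq = 1.0840e-05 ⇒ Q>K, reverse
Step 1:
                  L         E         J         D
  I          0.5794    0.1088   0.09485    0.9746
  C          0.9539     0.318    0.6359   -0.9539
  E           1.533    0.4268    0.7308   0.02073
  solve Keq expr → x = -0.318; check Q = 1.0840e-05
Then add 0.1547 M of J.
Step 2:
                  L         E         J         D
  I           1.533    0.4268    0.8855   0.02073
  C       -0.002739 -9.1317e-04 -0.001826  0.002739
  E           1.531    0.4258    0.8836   0.02347
  solve Keq expr → x = 9.1317e-04; check Q = 1.0840e-05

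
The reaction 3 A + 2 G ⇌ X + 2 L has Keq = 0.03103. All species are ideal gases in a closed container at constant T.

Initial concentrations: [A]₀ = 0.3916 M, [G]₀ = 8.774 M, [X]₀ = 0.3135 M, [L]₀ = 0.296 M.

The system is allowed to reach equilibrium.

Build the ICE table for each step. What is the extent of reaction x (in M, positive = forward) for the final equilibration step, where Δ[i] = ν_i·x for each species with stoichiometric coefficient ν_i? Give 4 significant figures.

Q₀ = 0.005942 vs Keq = 0.03103 ⇒ Q<K, forward
Step 1:
                   A          G          X          L
  I           0.3916      8.774     0.3135      0.296
  C          -0.1161   -0.07737    0.03869    0.07737
  E           0.2755      8.697     0.3522     0.3734
  solve Keq expr → x = 0.03869; check Q = 0.03103

x = 0.03869 M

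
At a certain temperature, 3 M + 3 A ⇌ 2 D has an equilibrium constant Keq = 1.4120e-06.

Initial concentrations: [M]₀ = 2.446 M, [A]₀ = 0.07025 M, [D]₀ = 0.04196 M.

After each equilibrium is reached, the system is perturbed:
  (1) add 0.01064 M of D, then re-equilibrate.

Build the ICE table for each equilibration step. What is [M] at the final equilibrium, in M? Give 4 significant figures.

Q₀ = 0.347 vs Keq = 1.4120e-06 ⇒ Q>K, reverse
Step 1:
                  M         A         D
  I           2.446   0.07025   0.04196
  C          0.0626    0.0626  -0.04173
  E           2.509    0.1328 2.2861e-04
  solve Keq expr → x = -0.02087; check Q = 1.4120e-06
Then add 0.01064 M of D.
Step 2:
                  M         A         D
  I           2.509    0.1328   0.01087
  C         0.01589   0.01589   -0.0106
  E           2.524    0.1487 2.7341e-04
  solve Keq expr → x = -0.005298; check Q = 1.4120e-06

[M]_eq = 2.524 M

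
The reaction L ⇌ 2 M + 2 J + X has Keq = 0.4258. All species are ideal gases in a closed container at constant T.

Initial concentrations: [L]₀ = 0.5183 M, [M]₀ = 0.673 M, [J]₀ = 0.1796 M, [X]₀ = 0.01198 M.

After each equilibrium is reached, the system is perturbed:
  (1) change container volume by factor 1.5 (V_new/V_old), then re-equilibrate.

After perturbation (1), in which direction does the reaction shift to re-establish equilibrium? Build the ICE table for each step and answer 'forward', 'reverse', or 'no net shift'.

Direction: forward

Q₀ = 3.3769e-04 vs Keq = 0.4258 ⇒ Q<K, forward
Step 1:
                   L          M          J          X
  I           0.5183      0.673     0.1796    0.01198
  C           -0.228      0.456      0.456      0.228
  E           0.2903      1.129     0.6356       0.24
  solve Keq expr → x = 0.228; check Q = 0.4258
Then change container volume by factor 1.5 (V_new/V_old).
Step 2:
                   L          M          J          X
  I           0.1935     0.7527     0.4238       0.16
  C         -0.06574     0.1315     0.1315    0.06574
  E           0.1278     0.8842     0.5552     0.2257
  solve Keq expr → x = 0.06574; check Q = 0.4258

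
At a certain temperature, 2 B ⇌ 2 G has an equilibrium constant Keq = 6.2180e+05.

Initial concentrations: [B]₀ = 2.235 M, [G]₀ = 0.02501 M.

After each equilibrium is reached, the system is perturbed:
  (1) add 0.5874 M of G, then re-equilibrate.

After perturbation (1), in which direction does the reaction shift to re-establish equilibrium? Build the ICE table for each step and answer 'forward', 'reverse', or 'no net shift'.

Direction: reverse

Q₀ = 1.2522e-04 vs Keq = 6.2180e+05 ⇒ Q<K, forward
Step 1:
                    B           G
  Initial       2.235     0.02501
  Change       -2.232       2.232
  Equil      0.002862       2.257
  solve Keq expr → x = 1.116; check Q = 6.2180e+05
Then add 0.5874 M of G.
Step 2:
                    B           G
  Initial    0.002862       2.845
  Change   7.4397e-04 -7.4397e-04
  Equil      0.003606       2.844
  solve Keq expr → x = -3.7199e-04; check Q = 6.2180e+05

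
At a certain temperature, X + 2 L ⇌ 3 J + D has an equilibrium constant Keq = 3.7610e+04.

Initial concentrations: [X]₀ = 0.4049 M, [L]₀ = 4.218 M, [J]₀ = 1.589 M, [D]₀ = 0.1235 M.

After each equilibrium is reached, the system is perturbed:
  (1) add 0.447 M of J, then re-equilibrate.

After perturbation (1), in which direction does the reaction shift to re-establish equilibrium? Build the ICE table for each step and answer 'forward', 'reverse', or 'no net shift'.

Direction: reverse

Q₀ = 0.06878 vs Keq = 3.7610e+04 ⇒ Q<K, forward
Step 1:
                   X          L          J          D
  init        0.4049      4.218      1.589     0.1235
  Δ          -0.4049    -0.8097      1.215     0.4049
  eq      2.6652e-05      3.408      2.804     0.5284
  solve Keq expr → x = 0.4049; check Q = 3.7610e+04
Then add 0.447 M of J.
Step 2:
                   X          L          J          D
  init    2.6652e-05      3.408      3.251     0.5284
  Δ       1.4885e-05 2.9770e-05 -4.4655e-05 -1.4885e-05
  eq      4.1537e-05      3.408      3.251     0.5284
  solve Keq expr → x = -1.4885e-05; check Q = 3.7610e+04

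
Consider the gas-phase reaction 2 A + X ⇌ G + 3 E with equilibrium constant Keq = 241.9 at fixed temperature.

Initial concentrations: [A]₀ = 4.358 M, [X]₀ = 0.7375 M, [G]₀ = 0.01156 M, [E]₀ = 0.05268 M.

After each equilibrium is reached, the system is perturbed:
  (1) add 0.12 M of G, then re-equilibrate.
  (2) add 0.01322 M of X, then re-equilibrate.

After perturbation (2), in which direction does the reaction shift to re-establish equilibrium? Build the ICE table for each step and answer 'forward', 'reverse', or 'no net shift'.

Direction: forward

Q₀ = 1.2066e-07 vs Keq = 241.9 ⇒ Q<K, forward
Step 1:
                    A           X           G           E
  init          4.358      0.7375     0.01156     0.05268
  Δ            -1.467     -0.7333      0.7333         2.2
  eq            2.891     0.00421      0.7449       2.253
  solve Keq expr → x = 0.7333; check Q = 241.9
Then add 0.12 M of G.
Step 2:
                    A           X           G           E
  init          2.891     0.00421      0.8649       2.253
  Δ          0.001314  6.5723e-04 -6.5723e-04   -0.001972
  eq            2.893    0.004867      0.8642       2.251
  solve Keq expr → x = -6.5723e-04; check Q = 241.9
Then add 0.01322 M of X.
Step 3:
                    A           X           G           E
  init          2.893     0.01809      0.8642       2.251
  Δ           -0.0256     -0.0128      0.0128     0.03839
  eq            2.867    0.005289       0.877       2.289
  solve Keq expr → x = 0.0128; check Q = 241.9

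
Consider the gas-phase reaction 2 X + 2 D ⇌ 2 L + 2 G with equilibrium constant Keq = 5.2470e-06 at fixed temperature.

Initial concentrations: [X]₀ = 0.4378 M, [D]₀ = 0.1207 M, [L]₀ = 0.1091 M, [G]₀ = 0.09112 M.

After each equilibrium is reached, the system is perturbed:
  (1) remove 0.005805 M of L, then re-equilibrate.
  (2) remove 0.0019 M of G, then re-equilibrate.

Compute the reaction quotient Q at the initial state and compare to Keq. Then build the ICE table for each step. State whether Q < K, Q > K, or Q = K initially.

Q₀ = 0.03539 vs Keq = 5.2470e-06 ⇒ Q>K, reverse
Step 1:
                  X         D         L         G
  init       0.4378    0.1207    0.1091   0.09112
  Δ         0.08215   0.08215  -0.08215  -0.08215
  eq           0.52    0.2029   0.02695  0.008966
  solve Keq expr → x = -0.04108; check Q = 5.2470e-06
Then remove 0.005805 M of L.
Step 2:
                  X         D         L         G
  init         0.52    0.2029   0.02114  0.008966
  Δ       -0.001562 -0.001562  0.001562  0.001562
  eq         0.5184    0.2013    0.0227   0.01053
  solve Keq expr → x = 7.8101e-04; check Q = 5.2470e-06
Then remove 0.0019 M of G.
Step 3:
                  X         D         L         G
  init       0.5184    0.2013    0.0227  0.008628
  Δ        -0.00126  -0.00126   0.00126   0.00126
  eq         0.5171       0.2   0.02396  0.009888
  solve Keq expr → x = 6.2996e-04; check Q = 5.2470e-06

Q₀ = 0.03539; Q > K (proceeds reverse)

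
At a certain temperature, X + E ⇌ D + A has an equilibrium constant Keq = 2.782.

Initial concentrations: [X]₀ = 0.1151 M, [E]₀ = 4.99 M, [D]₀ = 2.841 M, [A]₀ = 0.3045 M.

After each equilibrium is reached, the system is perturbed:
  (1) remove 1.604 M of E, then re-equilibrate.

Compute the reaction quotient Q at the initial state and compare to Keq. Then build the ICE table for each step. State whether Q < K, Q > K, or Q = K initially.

Q₀ = 1.506; Q < K (proceeds forward)

Q₀ = 1.506 vs Keq = 2.782 ⇒ Q<K, forward
Step 1:
                    X           E           D           A
  I            0.1151        4.99       2.841      0.3045
  C          -0.04242    -0.04242     0.04242     0.04242
  E           0.07268       4.948       2.883      0.3469
  solve Keq expr → x = 0.04242; check Q = 2.782
Then remove 1.604 M of E.
Step 2:
                    X           E           D           A
  I           0.07268       3.344       2.883      0.3469
  C           0.02538     0.02538    -0.02538    -0.02538
  E           0.09805       3.369       2.858      0.3215
  solve Keq expr → x = -0.02538; check Q = 2.782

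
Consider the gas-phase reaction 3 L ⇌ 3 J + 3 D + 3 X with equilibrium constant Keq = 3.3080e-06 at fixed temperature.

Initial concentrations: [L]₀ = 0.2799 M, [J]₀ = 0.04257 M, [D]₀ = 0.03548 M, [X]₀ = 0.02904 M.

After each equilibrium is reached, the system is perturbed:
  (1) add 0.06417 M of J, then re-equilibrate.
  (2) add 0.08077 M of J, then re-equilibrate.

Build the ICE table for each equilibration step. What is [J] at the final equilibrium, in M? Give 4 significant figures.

Q₀ = 3.8481e-12 vs Keq = 3.3080e-06 ⇒ Q<K, forward
Step 1:
                    L           J           D           X
  I            0.2799     0.04257     0.03548     0.02904
  C           -0.1026      0.1026      0.1026      0.1026
  E            0.1773      0.1452      0.1381      0.1317
  solve Keq expr → x = 0.03421; check Q = 3.3080e-06
Then add 0.06417 M of J.
Step 2:
                    L           J           D           X
  I            0.1773      0.2094      0.1381      0.1317
  C           0.01405    -0.01405    -0.01405    -0.01405
  E            0.1913      0.1953      0.1241      0.1176
  solve Keq expr → x = -0.004685; check Q = 3.3080e-06
Then add 0.08077 M of J.
Step 3:
                    L           J           D           X
  I            0.1913      0.2761      0.1241      0.1176
  C           0.01316    -0.01316    -0.01316    -0.01316
  E            0.2045      0.2629      0.1109      0.1045
  solve Keq expr → x = -0.004386; check Q = 3.3080e-06

[J]_eq = 0.2629 M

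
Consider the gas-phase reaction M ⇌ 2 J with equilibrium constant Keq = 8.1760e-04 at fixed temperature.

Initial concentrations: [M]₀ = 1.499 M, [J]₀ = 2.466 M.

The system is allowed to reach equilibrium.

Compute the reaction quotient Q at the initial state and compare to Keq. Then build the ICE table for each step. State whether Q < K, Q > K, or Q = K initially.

Q₀ = 4.057; Q > K (proceeds reverse)

Q₀ = 4.057 vs Keq = 8.1760e-04 ⇒ Q>K, reverse
Step 1:
                  M         J
  I           1.499     2.466
  C           1.209    -2.419
  E           2.708   0.04706
  solve Keq expr → x = -1.209; check Q = 8.1760e-04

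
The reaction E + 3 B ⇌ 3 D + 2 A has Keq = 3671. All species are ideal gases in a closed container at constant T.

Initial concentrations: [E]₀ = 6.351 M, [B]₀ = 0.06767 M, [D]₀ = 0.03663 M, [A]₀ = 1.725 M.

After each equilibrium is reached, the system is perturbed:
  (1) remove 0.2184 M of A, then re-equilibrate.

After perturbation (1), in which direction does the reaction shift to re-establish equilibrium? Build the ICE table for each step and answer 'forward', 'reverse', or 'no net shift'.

Direction: forward

Q₀ = 0.07431 vs Keq = 3671 ⇒ Q<K, forward
Step 1:
                   E          B          D          A
  Initial      6.351    0.06767    0.03663      1.725
  Change    -0.02086   -0.06259    0.06259    0.04173
  Equil         6.33   0.005081    0.09922      1.767
  solve Keq expr → x = 0.02086; check Q = 3671
Then remove 0.2184 M of A.
Step 2:
                   E          B          D          A
  Initial       6.33   0.005081    0.09922      1.548
  Change  -1.3606e-04 -4.0818e-04 4.0818e-04 2.7212e-04
  Equil         6.33   0.004673    0.09963      1.549
  solve Keq expr → x = 1.3606e-04; check Q = 3671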